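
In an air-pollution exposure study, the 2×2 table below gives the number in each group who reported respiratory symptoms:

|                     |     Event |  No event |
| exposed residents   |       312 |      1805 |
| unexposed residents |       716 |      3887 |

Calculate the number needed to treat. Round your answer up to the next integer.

NNT ≈ 123

risk, exposed residents = 312/2117 = 0.147378
risk, unexposed residents = 716/4603 = 0.155551
absolute risk difference = 0.008172
1 / 0.008172 = 122.369 → round up → 123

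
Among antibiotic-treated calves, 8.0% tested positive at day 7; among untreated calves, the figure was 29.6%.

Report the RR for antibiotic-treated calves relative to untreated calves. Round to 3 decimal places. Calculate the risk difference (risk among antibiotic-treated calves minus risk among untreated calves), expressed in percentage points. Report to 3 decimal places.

RR = 0.0800 / 0.2960 = 0.270
risk difference = 0.0800 − 0.2960 = -0.2160 → -21.600 percentage points

RR = 0.270; RD = -21.600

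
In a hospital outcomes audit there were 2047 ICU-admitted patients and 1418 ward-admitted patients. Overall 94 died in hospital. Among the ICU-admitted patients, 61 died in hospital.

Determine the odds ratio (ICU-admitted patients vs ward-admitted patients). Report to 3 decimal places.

OR = 1.289

ICU-admitted patients without the outcome: 2047 − 61 = 1986
ward-admitted patients with the outcome: 94 − 61 = 33
ward-admitted patients without the outcome: 1418 − 33 = 1385
odds, ICU-admitted patients = 61/1986 = 0.03072
odds, ward-admitted patients = 33/1385 = 0.02383
OR = 0.03072 / 0.02383 = 1.289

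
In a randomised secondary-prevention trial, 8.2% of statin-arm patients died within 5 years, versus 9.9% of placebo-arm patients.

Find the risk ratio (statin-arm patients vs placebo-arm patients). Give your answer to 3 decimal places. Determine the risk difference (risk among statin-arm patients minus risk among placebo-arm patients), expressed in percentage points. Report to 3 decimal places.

RR = 0.828; RD = -1.700

RR = 0.0820 / 0.0990 = 0.828
risk difference = 0.0820 − 0.0990 = -0.0170 → -1.700 percentage points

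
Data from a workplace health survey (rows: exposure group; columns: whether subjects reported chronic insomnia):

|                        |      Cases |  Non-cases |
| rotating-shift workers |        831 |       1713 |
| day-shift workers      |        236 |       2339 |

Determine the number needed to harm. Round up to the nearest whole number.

risk, rotating-shift workers = 831/2544 = 0.326651
risk, day-shift workers = 236/2575 = 0.091650
absolute risk difference = 0.235000
1 / 0.235000 = 4.255 → round up → 5

5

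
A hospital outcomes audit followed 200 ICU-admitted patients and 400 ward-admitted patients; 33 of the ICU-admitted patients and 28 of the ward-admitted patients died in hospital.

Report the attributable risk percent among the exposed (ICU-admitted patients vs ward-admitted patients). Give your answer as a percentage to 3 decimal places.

risk, ICU-admitted patients = 33/200 = 0.1650
risk, ward-admitted patients = 28/400 = 0.0700
AR% = (0.1650 − 0.0700) / 0.1650 = 0.5758 → 57.576%

AR% ≈ 57.576%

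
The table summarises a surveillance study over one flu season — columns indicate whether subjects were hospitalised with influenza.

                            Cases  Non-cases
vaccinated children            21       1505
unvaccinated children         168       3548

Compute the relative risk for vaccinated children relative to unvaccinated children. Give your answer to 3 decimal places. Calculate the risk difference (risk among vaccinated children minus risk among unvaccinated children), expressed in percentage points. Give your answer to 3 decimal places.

risk, vaccinated children = 21/1526 = 0.01376
risk, unvaccinated children = 168/3716 = 0.04521
RR = 0.01376 / 0.04521 = 0.304
risk difference = 0.01376 − 0.04521 = -0.03145 → -3.145 percentage points

RR = 0.304; RD = -3.145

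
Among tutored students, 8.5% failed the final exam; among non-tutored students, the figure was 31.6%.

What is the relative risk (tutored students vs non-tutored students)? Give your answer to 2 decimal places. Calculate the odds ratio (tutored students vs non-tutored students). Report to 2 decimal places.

RR = 0.27; OR = 0.20

RR = 0.0850 / 0.3160 = 0.27
odds, tutored students = 0.0850/0.9150 = 0.0929
odds, non-tutored students = 0.3160/0.6840 = 0.4620
OR = 0.0929 / 0.4620 = 0.20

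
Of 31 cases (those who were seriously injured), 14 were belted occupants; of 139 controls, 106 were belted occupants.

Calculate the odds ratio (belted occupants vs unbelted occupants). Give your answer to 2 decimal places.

OR = (14 × 33) / (106 × 17) = 462/1802 ≈ 0.26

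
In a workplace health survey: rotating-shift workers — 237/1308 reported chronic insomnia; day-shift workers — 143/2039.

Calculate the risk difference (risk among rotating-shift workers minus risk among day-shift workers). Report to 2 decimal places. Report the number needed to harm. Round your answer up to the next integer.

RD = 0.11; NNH = 10

risk, rotating-shift workers = 237/1308 = 0.1812
risk, day-shift workers = 143/2039 = 0.0701
risk difference = 0.1812 − 0.0701 = 0.11
absolute risk difference = 0.111060
1 / 0.111060 = 9.004 → round up → 10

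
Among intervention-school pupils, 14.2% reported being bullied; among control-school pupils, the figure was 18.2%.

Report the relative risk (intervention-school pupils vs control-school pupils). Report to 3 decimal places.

RR = 0.1420 / 0.1820 = 0.780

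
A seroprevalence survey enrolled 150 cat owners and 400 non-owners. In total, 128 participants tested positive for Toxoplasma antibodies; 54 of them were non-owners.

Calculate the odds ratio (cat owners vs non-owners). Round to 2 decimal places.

OR: 6.24

cat owners with the outcome: 128 − 54 = 74
cat owners without the outcome: 150 − 74 = 76
non-owners without the outcome: 400 − 54 = 346
odds, cat owners = 74/76 = 0.9737
odds, non-owners = 54/346 = 0.1561
OR = 0.9737 / 0.1561 = 6.24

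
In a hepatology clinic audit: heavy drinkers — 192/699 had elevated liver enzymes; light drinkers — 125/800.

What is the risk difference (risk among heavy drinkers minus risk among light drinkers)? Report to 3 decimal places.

RD = 0.118

risk, heavy drinkers = 192/699 = 0.2747
risk, light drinkers = 125/800 = 0.1562
risk difference = 0.2747 − 0.1562 = 0.118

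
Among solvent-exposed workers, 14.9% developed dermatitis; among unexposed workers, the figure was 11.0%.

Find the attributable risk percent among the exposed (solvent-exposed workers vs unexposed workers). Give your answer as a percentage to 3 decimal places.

AR% = (0.1490 − 0.1100) / 0.1490 = 0.2617 → 26.174%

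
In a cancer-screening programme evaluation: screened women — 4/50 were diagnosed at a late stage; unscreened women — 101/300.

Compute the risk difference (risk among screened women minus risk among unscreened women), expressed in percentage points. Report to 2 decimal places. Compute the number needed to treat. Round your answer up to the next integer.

RD = -25.67; NNT = 4

risk, screened women = 4/50 = 0.0800
risk, unscreened women = 101/300 = 0.3367
risk difference = 0.0800 − 0.3367 = -0.2567 → -25.67 percentage points
absolute risk difference = 0.256667
1 / 0.256667 = 3.896 → round up → 4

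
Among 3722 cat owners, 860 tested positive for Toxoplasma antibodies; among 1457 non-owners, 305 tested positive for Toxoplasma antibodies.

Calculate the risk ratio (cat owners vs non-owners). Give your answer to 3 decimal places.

1.104

risk, cat owners = 860/3722 = 0.2311
risk, non-owners = 305/1457 = 0.2093
RR = 0.2311 / 0.2093 = 1.104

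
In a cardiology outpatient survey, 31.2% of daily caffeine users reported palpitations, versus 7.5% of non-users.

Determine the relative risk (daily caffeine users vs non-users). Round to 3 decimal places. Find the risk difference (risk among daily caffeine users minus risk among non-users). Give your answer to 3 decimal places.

RR = 4.160; RD = 0.237

RR = 0.3120 / 0.0750 = 4.160
risk difference = 0.3120 − 0.0750 = 0.237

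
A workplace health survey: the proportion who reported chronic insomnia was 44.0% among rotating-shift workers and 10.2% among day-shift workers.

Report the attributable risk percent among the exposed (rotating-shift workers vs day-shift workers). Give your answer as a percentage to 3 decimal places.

AR% = (0.4400 − 0.1020) / 0.4400 = 0.7682 → 76.818%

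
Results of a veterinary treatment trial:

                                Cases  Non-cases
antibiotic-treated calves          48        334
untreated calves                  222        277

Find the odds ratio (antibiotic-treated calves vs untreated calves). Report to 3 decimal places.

OR = (48 × 277) / (334 × 222) = 13296/74148 ≈ 0.179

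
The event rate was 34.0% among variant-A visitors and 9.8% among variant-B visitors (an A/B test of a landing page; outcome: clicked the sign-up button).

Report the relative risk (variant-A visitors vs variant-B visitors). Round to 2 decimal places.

RR = 0.3400 / 0.0980 = 3.47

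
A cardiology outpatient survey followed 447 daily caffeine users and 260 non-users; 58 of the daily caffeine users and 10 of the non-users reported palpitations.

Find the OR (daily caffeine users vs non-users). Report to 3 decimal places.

OR: 3.728

odds, daily caffeine users = 58/389 = 0.14910
odds, non-users = 10/250 = 0.04000
OR = 0.14910 / 0.04000 = 3.728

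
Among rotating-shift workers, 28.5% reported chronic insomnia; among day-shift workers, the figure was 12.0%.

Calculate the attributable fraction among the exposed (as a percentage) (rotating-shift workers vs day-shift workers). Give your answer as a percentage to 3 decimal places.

AR% = (0.2850 − 0.1200) / 0.2850 = 0.5789 → 57.895%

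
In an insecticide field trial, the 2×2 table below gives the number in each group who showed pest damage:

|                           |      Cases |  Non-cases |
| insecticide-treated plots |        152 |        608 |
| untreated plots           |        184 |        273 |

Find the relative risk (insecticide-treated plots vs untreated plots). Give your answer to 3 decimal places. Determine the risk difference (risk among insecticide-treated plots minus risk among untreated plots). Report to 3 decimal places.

RR = 0.497; RD = -0.203

risk, insecticide-treated plots = 152/760 = 0.2000
risk, untreated plots = 184/457 = 0.4026
RR = 0.2000 / 0.4026 = 0.497
risk difference = 0.2000 − 0.4026 = -0.203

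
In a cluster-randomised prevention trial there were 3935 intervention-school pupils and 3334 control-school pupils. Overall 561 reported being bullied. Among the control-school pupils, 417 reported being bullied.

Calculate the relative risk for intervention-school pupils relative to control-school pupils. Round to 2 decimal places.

0.29

intervention-school pupils with the outcome: 561 − 417 = 144
intervention-school pupils without the outcome: 3935 − 144 = 3791
control-school pupils without the outcome: 3334 − 417 = 2917
risk, intervention-school pupils = 144/3935 = 0.03659
risk, control-school pupils = 417/3334 = 0.12507
RR = 0.03659 / 0.12507 = 0.29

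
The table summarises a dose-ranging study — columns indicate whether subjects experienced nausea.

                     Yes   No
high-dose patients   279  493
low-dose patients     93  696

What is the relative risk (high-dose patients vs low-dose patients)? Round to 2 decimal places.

risk, high-dose patients = 279/772 = 0.3614
risk, low-dose patients = 93/789 = 0.1179
RR = 0.3614 / 0.1179 = 3.07

RR: 3.07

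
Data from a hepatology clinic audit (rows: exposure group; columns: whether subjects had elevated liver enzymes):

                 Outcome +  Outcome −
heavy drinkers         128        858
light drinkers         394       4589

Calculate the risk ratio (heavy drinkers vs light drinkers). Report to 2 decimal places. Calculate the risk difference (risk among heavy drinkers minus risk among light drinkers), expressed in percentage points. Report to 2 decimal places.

risk, heavy drinkers = 128/986 = 0.1298
risk, light drinkers = 394/4983 = 0.0791
RR = 0.1298 / 0.0791 = 1.64
risk difference = 0.1298 − 0.0791 = 0.0507 → 5.07 percentage points

RR = 1.64; RD = 5.07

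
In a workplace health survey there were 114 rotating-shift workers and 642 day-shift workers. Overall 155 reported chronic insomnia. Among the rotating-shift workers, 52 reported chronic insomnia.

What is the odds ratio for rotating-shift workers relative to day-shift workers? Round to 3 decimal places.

OR: 4.389

rotating-shift workers without the outcome: 114 − 52 = 62
day-shift workers with the outcome: 155 − 52 = 103
day-shift workers without the outcome: 642 − 103 = 539
OR = (52 × 539) / (62 × 103) = 28028/6386 ≈ 4.389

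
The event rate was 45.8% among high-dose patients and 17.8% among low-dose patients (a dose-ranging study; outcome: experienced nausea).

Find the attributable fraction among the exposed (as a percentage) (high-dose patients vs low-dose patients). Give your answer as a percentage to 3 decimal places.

AR% = (0.4580 − 0.1780) / 0.4580 = 0.6114 → 61.135%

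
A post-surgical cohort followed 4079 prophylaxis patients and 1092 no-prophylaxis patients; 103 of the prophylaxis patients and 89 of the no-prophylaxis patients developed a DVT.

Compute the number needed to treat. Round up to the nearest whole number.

risk, prophylaxis patients = 103/4079 = 0.025251
risk, no-prophylaxis patients = 89/1092 = 0.081502
absolute risk difference = 0.056251
1 / 0.056251 = 17.777 → round up → 18

18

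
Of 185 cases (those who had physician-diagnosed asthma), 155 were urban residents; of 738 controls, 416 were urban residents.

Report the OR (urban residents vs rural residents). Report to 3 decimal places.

OR = (155 × 322) / (416 × 30) = 49910/12480 ≈ 3.999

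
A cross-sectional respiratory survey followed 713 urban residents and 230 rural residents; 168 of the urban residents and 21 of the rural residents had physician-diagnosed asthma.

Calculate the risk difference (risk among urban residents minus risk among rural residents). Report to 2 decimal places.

risk, urban residents = 168/713 = 0.2356
risk, rural residents = 21/230 = 0.0913
risk difference = 0.2356 − 0.0913 = 0.14

0.14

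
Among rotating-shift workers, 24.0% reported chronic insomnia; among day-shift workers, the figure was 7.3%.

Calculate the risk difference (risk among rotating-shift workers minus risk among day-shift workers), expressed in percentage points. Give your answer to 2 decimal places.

risk difference = 0.2400 − 0.0730 = 0.1670 → 16.70 percentage points

RD: 16.70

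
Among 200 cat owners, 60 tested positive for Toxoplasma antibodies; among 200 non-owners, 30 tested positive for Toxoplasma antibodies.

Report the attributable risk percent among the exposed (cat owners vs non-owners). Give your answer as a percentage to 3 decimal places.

risk, cat owners = 60/200 = 0.3000
risk, non-owners = 30/200 = 0.1500
AR% = (0.3000 − 0.1500) / 0.3000 = 0.5000 → 50.000%

AR% ≈ 50.000%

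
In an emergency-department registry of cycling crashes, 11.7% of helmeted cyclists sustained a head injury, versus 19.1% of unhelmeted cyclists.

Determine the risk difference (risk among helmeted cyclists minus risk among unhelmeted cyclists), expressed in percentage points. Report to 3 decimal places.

risk difference = 0.1170 − 0.1910 = -0.0740 → -7.400 percentage points

-7.400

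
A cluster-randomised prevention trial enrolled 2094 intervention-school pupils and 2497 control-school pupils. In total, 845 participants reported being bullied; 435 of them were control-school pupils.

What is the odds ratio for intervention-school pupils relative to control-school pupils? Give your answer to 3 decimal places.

OR ≈ 1.154

intervention-school pupils with the outcome: 845 − 435 = 410
intervention-school pupils without the outcome: 2094 − 410 = 1684
control-school pupils without the outcome: 2497 − 435 = 2062
odds, intervention-school pupils = 410/1684 = 0.2435
odds, control-school pupils = 435/2062 = 0.2110
OR = 0.2435 / 0.2110 = 1.154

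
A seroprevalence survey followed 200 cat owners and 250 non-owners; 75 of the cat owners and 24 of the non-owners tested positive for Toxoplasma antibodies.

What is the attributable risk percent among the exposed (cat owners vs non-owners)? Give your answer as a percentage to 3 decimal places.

74.400%

risk, cat owners = 75/200 = 0.3750
risk, non-owners = 24/250 = 0.0960
AR% = (0.3750 − 0.0960) / 0.3750 = 0.7440 → 74.400%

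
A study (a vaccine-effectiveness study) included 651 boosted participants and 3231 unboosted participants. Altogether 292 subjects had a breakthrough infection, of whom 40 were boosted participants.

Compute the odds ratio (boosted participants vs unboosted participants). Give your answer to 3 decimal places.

OR: 0.774

boosted participants without the outcome: 651 − 40 = 611
unboosted participants with the outcome: 292 − 40 = 252
unboosted participants without the outcome: 3231 − 252 = 2979
OR = (40 × 2979) / (611 × 252) = 119160/153972 ≈ 0.774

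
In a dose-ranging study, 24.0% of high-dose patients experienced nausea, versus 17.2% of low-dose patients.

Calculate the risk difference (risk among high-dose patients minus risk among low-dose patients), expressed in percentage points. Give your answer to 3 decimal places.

6.800

risk difference = 0.2400 − 0.1720 = 0.0680 → 6.800 percentage points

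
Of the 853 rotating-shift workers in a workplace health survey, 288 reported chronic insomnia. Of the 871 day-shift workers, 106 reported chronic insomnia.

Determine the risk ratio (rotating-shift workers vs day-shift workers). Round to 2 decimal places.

RR: 2.77

risk, rotating-shift workers = 288/853 = 0.3376
risk, day-shift workers = 106/871 = 0.1217
RR = 0.3376 / 0.1217 = 2.77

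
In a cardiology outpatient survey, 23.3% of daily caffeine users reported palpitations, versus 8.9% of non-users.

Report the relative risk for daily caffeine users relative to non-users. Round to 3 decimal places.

RR = 0.2330 / 0.0890 = 2.618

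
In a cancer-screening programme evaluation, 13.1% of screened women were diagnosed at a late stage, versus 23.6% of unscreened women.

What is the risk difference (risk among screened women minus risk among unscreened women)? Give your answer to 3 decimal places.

risk difference = 0.1310 − 0.2360 = -0.105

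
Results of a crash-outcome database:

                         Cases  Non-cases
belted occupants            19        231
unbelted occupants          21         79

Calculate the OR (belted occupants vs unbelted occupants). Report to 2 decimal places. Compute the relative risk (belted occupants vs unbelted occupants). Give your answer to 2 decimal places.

OR = 0.31; RR = 0.36

OR = (19 × 79) / (231 × 21) = 1501/4851 ≈ 0.31
risk, belted occupants = 19/250 = 0.0760
risk, unbelted occupants = 21/100 = 0.2100
RR = 0.0760 / 0.2100 = 0.36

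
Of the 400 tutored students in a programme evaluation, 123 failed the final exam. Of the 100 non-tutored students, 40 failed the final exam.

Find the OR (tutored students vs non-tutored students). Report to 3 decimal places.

OR = (123 × 60) / (277 × 40) = 7380/11080 ≈ 0.666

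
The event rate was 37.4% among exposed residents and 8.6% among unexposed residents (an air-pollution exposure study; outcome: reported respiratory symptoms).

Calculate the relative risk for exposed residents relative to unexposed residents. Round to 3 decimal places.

RR = 0.3740 / 0.0860 = 4.349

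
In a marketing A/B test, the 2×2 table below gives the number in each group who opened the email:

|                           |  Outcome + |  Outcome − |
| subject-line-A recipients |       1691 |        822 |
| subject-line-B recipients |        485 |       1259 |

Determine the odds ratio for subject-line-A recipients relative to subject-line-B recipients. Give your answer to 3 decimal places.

OR = (1691 × 1259) / (822 × 485) = 2128969/398670 ≈ 5.340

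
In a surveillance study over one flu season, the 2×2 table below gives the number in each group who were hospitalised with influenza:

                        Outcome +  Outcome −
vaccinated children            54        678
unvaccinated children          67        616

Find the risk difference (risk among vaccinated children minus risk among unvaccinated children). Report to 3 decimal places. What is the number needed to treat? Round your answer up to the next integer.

RD = -0.024; NNT = 42

risk, vaccinated children = 54/732 = 0.0738
risk, unvaccinated children = 67/683 = 0.0981
risk difference = 0.0738 − 0.0981 = -0.024
absolute risk difference = 0.024326
1 / 0.024326 = 41.108 → round up → 42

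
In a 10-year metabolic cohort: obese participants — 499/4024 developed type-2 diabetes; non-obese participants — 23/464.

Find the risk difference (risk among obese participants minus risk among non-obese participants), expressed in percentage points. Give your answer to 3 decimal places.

risk, obese participants = 499/4024 = 0.12401
risk, non-obese participants = 23/464 = 0.04957
risk difference = 0.12401 − 0.04957 = 0.07444 → 7.444 percentage points

7.444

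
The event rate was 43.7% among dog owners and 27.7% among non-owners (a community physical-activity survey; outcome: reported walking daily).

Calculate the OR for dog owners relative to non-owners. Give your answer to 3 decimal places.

odds, dog owners = 0.4370/0.5630 = 0.7762
odds, non-owners = 0.2770/0.7230 = 0.3831
OR = 0.7762 / 0.3831 = 2.026

2.026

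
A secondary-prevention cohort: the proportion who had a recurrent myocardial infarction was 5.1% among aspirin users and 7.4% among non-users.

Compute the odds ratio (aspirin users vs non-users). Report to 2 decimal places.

odds, aspirin users = 0.0510/0.9490 = 0.0537
odds, non-users = 0.0740/0.9260 = 0.0799
OR = 0.0537 / 0.0799 = 0.67

0.67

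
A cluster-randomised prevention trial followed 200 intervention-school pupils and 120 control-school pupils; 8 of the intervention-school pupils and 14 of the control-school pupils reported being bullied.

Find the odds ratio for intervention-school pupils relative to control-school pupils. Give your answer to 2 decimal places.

OR ≈ 0.32

odds, intervention-school pupils = 8/192 = 0.04167
odds, control-school pupils = 14/106 = 0.13208
OR = 0.04167 / 0.13208 = 0.32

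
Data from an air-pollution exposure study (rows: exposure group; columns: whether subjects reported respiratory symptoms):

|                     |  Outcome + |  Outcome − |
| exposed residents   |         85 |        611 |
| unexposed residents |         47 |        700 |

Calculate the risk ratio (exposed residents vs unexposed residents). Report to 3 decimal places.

risk, exposed residents = 85/696 = 0.1221
risk, unexposed residents = 47/747 = 0.0629
RR = 0.1221 / 0.0629 = 1.941

1.941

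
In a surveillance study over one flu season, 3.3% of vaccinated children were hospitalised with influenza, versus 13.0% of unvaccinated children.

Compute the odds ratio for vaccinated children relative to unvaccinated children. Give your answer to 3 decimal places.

OR ≈ 0.228

odds, vaccinated children = 0.03300/0.96700 = 0.03413
odds, unvaccinated children = 0.13000/0.87000 = 0.14943
OR = 0.03413 / 0.14943 = 0.228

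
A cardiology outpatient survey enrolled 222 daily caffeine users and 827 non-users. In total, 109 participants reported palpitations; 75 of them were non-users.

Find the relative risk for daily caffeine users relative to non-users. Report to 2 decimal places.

daily caffeine users with the outcome: 109 − 75 = 34
daily caffeine users without the outcome: 222 − 34 = 188
non-users without the outcome: 827 − 75 = 752
risk, daily caffeine users = 34/222 = 0.1532
risk, non-users = 75/827 = 0.0907
RR = 0.1532 / 0.0907 = 1.69

RR: 1.69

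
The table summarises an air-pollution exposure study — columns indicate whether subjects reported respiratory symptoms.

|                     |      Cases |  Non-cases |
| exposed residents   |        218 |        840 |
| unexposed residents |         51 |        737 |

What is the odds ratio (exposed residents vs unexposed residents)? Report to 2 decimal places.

OR = (218 × 737) / (840 × 51) = 160666/42840 ≈ 3.75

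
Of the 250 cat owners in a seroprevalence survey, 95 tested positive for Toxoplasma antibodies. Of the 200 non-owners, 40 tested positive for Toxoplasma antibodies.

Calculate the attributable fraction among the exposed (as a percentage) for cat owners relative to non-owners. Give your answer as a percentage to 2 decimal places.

AR%: 47.37%

risk, cat owners = 95/250 = 0.3800
risk, non-owners = 40/200 = 0.2000
AR% = (0.3800 − 0.2000) / 0.3800 = 0.4737 → 47.37%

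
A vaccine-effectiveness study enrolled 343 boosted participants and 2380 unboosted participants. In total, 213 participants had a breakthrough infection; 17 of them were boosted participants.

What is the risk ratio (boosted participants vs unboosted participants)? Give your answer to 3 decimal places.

RR: 0.602

boosted participants without the outcome: 343 − 17 = 326
unboosted participants with the outcome: 213 − 17 = 196
unboosted participants without the outcome: 2380 − 196 = 2184
risk, boosted participants = 17/343 = 0.04956
risk, unboosted participants = 196/2380 = 0.08235
RR = 0.04956 / 0.08235 = 0.602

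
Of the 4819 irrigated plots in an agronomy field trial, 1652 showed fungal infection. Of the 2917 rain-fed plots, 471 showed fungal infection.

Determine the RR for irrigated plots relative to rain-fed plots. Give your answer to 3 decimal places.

risk, irrigated plots = 1652/4819 = 0.3428
risk, rain-fed plots = 471/2917 = 0.1615
RR = 0.3428 / 0.1615 = 2.123

2.123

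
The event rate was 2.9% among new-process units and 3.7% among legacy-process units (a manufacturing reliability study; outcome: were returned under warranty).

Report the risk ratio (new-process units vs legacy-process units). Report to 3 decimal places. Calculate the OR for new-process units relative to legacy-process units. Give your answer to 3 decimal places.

RR = 0.02900 / 0.03700 = 0.784
odds, new-process units = 0.02900/0.97100 = 0.02987
odds, legacy-process units = 0.03700/0.96300 = 0.03842
OR = 0.02987 / 0.03842 = 0.777

RR = 0.784; OR = 0.777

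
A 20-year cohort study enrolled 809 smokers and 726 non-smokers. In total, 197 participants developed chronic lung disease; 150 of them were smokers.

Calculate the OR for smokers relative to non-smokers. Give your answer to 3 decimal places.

OR ≈ 3.288

smokers without the outcome: 809 − 150 = 659
non-smokers with the outcome: 197 − 150 = 47
non-smokers without the outcome: 726 − 47 = 679
OR = (150 × 679) / (659 × 47) = 101850/30973 ≈ 3.288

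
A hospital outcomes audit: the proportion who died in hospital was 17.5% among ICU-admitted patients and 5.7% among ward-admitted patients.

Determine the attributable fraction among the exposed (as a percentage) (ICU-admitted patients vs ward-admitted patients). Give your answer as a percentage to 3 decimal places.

AR% = (0.1750 − 0.0570) / 0.1750 = 0.6743 → 67.429%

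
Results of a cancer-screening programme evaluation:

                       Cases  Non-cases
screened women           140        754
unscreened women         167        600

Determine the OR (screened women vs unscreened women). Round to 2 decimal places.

OR = (140 × 600) / (754 × 167) = 84000/125918 ≈ 0.67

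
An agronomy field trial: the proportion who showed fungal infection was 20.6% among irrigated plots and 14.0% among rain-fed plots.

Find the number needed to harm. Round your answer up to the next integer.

absolute risk difference = 0.066000
1 / 0.066000 = 15.152 → round up → 16

NNH: 16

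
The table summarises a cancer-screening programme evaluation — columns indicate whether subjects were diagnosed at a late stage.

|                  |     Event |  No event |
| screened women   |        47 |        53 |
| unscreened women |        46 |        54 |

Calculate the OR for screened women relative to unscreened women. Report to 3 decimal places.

OR = (47 × 54) / (53 × 46) = 2538/2438 ≈ 1.041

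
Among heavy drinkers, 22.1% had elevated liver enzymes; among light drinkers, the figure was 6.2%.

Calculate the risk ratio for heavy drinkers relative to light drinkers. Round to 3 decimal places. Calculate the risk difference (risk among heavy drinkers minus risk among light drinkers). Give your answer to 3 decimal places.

RR = 3.565; RD = 0.159

RR = 0.2210 / 0.0620 = 3.565
risk difference = 0.2210 − 0.0620 = 0.159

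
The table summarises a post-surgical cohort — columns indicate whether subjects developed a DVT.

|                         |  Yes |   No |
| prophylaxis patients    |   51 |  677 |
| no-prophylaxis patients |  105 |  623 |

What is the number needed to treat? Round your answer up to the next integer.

risk, prophylaxis patients = 51/728 = 0.070055
risk, no-prophylaxis patients = 105/728 = 0.144231
absolute risk difference = 0.074176
1 / 0.074176 = 13.481 → round up → 14

14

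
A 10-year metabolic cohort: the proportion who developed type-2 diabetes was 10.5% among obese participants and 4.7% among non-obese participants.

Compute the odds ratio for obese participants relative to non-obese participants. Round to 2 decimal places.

odds, obese participants = 0.10500/0.89500 = 0.11732
odds, non-obese participants = 0.04700/0.95300 = 0.04932
OR = 0.11732 / 0.04932 = 2.38

OR: 2.38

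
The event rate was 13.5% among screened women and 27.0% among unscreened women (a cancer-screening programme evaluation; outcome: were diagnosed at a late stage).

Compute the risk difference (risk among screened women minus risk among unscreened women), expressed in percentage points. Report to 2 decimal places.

risk difference = 0.1350 − 0.2700 = -0.1350 → -13.50 percentage points

-13.50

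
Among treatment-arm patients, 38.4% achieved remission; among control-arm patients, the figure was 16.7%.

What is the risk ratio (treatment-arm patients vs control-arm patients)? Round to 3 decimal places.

RR = 0.3840 / 0.1670 = 2.299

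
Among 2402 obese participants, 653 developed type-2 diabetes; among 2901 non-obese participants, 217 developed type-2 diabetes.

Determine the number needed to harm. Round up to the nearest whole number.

NNH = 6

risk, obese participants = 653/2402 = 0.271857
risk, non-obese participants = 217/2901 = 0.074802
absolute risk difference = 0.197055
1 / 0.197055 = 5.075 → round up → 6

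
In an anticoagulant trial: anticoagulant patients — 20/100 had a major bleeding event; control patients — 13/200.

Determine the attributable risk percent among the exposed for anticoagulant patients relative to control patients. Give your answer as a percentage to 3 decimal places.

risk, anticoagulant patients = 20/100 = 0.2000
risk, control patients = 13/200 = 0.0650
AR% = (0.2000 − 0.0650) / 0.2000 = 0.6750 → 67.500%

67.500%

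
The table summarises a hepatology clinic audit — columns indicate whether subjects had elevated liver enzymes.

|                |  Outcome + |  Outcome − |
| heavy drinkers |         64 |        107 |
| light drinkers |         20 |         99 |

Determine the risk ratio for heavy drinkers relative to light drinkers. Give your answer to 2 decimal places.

risk, heavy drinkers = 64/171 = 0.3743
risk, light drinkers = 20/119 = 0.1681
RR = 0.3743 / 0.1681 = 2.23

RR: 2.23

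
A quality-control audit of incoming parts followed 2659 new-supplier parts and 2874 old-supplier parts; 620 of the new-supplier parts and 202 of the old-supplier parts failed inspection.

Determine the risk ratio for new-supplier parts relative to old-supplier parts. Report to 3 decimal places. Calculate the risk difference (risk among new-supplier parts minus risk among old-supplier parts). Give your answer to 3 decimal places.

risk, new-supplier parts = 620/2659 = 0.2332
risk, old-supplier parts = 202/2874 = 0.0703
RR = 0.2332 / 0.0703 = 3.317
risk difference = 0.2332 − 0.0703 = 0.163

RR = 3.317; RD = 0.163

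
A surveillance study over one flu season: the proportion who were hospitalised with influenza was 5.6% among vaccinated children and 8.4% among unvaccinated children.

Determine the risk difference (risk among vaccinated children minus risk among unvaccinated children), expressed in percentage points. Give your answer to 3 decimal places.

risk difference = 0.0560 − 0.0840 = -0.0280 → -2.800 percentage points

RD: -2.800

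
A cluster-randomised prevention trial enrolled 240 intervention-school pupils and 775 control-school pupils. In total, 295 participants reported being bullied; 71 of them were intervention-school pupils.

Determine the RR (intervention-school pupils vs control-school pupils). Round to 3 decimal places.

1.024

intervention-school pupils without the outcome: 240 − 71 = 169
control-school pupils with the outcome: 295 − 71 = 224
control-school pupils without the outcome: 775 − 224 = 551
risk, intervention-school pupils = 71/240 = 0.2958
risk, control-school pupils = 224/775 = 0.2890
RR = 0.2958 / 0.2890 = 1.024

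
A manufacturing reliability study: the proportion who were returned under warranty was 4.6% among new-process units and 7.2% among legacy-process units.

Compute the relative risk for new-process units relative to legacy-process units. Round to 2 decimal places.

RR = 0.04600 / 0.07200 = 0.64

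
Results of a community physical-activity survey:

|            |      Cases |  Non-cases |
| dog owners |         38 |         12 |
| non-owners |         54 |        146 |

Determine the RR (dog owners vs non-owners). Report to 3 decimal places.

risk, dog owners = 38/50 = 0.7600
risk, non-owners = 54/200 = 0.2700
RR = 0.7600 / 0.2700 = 2.815

RR = 2.815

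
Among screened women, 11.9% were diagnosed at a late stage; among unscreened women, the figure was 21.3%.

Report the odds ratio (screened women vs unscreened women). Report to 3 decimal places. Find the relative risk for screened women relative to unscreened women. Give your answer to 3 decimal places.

odds, screened women = 0.1190/0.8810 = 0.1351
odds, unscreened women = 0.2130/0.7870 = 0.2706
OR = 0.1351 / 0.2706 = 0.499
RR = 0.1190 / 0.2130 = 0.559

OR = 0.499; RR = 0.559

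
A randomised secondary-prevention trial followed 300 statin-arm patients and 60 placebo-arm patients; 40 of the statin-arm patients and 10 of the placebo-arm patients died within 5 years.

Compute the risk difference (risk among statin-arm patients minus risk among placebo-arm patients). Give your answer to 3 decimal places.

RD = -0.033

risk, statin-arm patients = 40/300 = 0.1333
risk, placebo-arm patients = 10/60 = 0.1667
risk difference = 0.1333 − 0.1667 = -0.033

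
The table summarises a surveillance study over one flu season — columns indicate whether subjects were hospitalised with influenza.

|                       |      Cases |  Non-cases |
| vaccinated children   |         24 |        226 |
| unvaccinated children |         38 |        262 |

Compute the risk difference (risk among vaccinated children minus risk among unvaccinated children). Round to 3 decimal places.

risk, vaccinated children = 24/250 = 0.0960
risk, unvaccinated children = 38/300 = 0.1267
risk difference = 0.0960 − 0.1267 = -0.031

RD: -0.031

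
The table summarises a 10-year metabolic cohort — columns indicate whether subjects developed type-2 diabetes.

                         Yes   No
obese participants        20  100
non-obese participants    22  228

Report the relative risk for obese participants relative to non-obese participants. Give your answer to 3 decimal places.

1.894

risk, obese participants = 20/120 = 0.1667
risk, non-obese participants = 22/250 = 0.0880
RR = 0.1667 / 0.0880 = 1.894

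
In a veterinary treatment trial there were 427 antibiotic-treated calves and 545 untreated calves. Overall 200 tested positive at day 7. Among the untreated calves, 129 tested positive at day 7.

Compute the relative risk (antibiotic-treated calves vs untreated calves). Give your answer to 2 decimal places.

antibiotic-treated calves with the outcome: 200 − 129 = 71
antibiotic-treated calves without the outcome: 427 − 71 = 356
untreated calves without the outcome: 545 − 129 = 416
risk, antibiotic-treated calves = 71/427 = 0.1663
risk, untreated calves = 129/545 = 0.2367
RR = 0.1663 / 0.2367 = 0.70

0.70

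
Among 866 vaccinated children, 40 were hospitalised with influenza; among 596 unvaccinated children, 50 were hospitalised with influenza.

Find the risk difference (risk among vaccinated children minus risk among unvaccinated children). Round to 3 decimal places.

RD = -0.038

risk, vaccinated children = 40/866 = 0.04619
risk, unvaccinated children = 50/596 = 0.08389
risk difference = 0.04619 − 0.08389 = -0.038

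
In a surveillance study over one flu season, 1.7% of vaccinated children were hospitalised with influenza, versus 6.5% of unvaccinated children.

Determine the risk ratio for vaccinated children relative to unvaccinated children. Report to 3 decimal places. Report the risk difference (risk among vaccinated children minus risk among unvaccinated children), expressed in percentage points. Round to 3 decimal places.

RR = 0.01700 / 0.06500 = 0.262
risk difference = 0.01700 − 0.06500 = -0.04800 → -4.800 percentage points

RR = 0.262; RD = -4.800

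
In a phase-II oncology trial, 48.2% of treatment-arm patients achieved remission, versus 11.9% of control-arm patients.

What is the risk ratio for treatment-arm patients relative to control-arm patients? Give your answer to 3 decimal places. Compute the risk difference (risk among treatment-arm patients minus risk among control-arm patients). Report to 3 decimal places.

RR = 0.4820 / 0.1190 = 4.050
risk difference = 0.4820 − 0.1190 = 0.363

RR = 4.050; RD = 0.363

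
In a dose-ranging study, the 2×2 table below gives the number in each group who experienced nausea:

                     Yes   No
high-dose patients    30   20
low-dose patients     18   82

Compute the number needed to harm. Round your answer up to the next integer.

risk, high-dose patients = 30/50 = 0.600000
risk, low-dose patients = 18/100 = 0.180000
absolute risk difference = 0.420000
1 / 0.420000 = 2.381 → round up → 3

3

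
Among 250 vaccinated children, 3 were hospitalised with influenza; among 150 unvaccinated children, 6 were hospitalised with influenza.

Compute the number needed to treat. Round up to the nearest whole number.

NNT: 36

risk, vaccinated children = 3/250 = 0.012000
risk, unvaccinated children = 6/150 = 0.040000
absolute risk difference = 0.028000
1 / 0.028000 = 35.714 → round up → 36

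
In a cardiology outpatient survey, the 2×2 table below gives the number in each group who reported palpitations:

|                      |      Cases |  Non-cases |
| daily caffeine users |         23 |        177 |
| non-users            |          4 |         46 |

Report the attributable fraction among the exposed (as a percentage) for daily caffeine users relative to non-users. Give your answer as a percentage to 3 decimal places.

30.435%

risk, daily caffeine users = 23/200 = 0.1150
risk, non-users = 4/50 = 0.0800
AR% = (0.1150 − 0.0800) / 0.1150 = 0.3043 → 30.435%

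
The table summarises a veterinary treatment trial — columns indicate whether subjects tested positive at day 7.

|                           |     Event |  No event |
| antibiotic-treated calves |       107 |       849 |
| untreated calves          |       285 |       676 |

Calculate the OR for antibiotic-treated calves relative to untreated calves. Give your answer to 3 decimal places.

OR = (107 × 676) / (849 × 285) = 72332/241965 ≈ 0.299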